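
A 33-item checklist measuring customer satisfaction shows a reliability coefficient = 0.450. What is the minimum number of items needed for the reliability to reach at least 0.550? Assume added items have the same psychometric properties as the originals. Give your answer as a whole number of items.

50

n = [0.550 × 0.550] / [0.450 × 0.450]
  = 0.302500 / 0.202500 = 1.4938
Items needed = n × 33 = 1.4938 × 33 ≈ 49.30 → round up to 50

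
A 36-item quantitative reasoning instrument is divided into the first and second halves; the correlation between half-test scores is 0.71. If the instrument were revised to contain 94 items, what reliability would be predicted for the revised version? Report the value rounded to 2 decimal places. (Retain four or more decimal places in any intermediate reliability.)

First correct the split-half correlation to full-test reliability: r_full = 2 × 0.71 / (1 + 0.71) ≈ 0.8304
Length factor from 36 to 94 items: n = 94/36 = 2.6111
r_new = n·r_full / (1 + (n − 1)·r_full) = 2.1683 / 2.3379 ≈ 0.9275

0.93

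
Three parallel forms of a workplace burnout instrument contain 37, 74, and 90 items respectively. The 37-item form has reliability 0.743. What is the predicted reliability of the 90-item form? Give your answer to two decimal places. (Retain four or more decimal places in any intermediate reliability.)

Only the ratio of lengths matters: n = 90/37 = 2.4324
r_{90} = n·r / (1 + (n − 1)·r) = 1.8073 / 2.0643 ≈ 0.8755

0.88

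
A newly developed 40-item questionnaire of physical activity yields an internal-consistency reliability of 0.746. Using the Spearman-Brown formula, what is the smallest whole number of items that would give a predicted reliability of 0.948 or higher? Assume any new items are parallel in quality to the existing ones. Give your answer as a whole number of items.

249

Spearman-Brown solved for the length factor n:
n = r_target (1 − r_old) / [ r_old (1 − r_target) ]
n = 0.948(1 − 0.746) / [0.746(1 − 0.948)]
  = 0.240792 / 0.038792 = 6.2073
Items needed = n × 40 = 6.2073 × 40 ≈ 248.29 → round up to 249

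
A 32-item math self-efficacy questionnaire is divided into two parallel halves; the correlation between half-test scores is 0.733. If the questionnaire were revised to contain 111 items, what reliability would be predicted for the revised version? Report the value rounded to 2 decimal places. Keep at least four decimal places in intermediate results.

0.95

First correct the split-half correlation to full-test reliability: r_full = 2 × 0.733 / (1 + 0.733) ≈ 0.8459
Then adjust to 111 items: n = 111/32 = 3.4688
r_new = n·r_full / (1 + (n − 1)·r_full) = 2.9343 / 3.0884 ≈ 0.9501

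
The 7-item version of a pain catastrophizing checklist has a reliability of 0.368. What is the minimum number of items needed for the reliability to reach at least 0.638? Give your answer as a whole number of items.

n = [0.638 × 0.632] / [0.368 × 0.362]
n = 0.403216 / 0.133216 ≈ 3.0268
3.0268 × 7 = 21.19 → 22 items

22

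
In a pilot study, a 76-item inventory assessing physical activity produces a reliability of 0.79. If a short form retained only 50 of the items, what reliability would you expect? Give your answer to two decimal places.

0.71

The new length is 50/76 = 0.6579 times the old.
r_new = (0.6579 × 0.79) / (1 + (0.6579 − 1) × 0.79)
     = 0.5197 / 0.7297 = 0.7122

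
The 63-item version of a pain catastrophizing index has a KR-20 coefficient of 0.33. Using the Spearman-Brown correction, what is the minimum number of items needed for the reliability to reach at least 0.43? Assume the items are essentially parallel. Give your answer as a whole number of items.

n = 0.43(1 − 0.33) / [0.33(1 − 0.43)]
n = 0.2881 / 0.1881 ≈ 1.5316
1.5316 × 63 = 96.49 → 97 items

97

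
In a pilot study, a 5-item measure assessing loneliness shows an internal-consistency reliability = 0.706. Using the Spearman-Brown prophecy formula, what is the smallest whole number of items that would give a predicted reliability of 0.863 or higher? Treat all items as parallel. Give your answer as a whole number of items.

14

Spearman-Brown solved for the length factor n:
n = r*(1 − r) / [ r (1 − r*) ]
n = [0.863 × 0.294] / [0.706 × 0.137]
n = 0.253722 / 0.096722 ≈ 2.6232
2.6232 × 5 = 13.12 → 14 items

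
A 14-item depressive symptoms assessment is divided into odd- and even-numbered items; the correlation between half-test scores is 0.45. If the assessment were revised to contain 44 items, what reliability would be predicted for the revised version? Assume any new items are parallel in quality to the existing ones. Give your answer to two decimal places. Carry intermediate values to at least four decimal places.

First correct the split-half correlation to full-test reliability: r_full = 2 × 0.45 / (1 + 0.45) ≈ 0.6207
Then adjust to 44 items: n = 44/14 = 3.1429
r_new = n·r_full / (1 + (n − 1)·r_full) = 1.9508 / 2.3301 ≈ 0.8372

0.84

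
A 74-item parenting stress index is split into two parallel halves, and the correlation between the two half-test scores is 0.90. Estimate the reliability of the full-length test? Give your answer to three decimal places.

The full test is twice the length of either half (n = 2).
r_full = 2r_hh / (1 + r_hh) = 2 × 0.90 / (1 + 0.90)
       = 1.8000 / 1.9000 = 0.9474

0.947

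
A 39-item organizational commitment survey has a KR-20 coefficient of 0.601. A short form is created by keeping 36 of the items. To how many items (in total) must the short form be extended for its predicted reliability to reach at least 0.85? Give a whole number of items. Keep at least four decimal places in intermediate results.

147

First, r for the 36-item form: n = 36/39 = 0.9231, so r_36 = 0.9231·0.601/(1 + (0.9231 − 1)·0.601) = 0.5817
Length factor from the short form to reach 0.85: n' = 0.85(1 − 0.5817) / [0.5817(1 − 0.85)] ≈ 4.0749
Total items = 4.0749 × 36 = 146.70, rounded up to 147.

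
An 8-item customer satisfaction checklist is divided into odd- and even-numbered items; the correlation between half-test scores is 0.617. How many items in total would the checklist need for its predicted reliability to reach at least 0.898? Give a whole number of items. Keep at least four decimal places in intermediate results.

Corrected full-test reliability: r_full = 2 × 0.617 / (1 + 0.617) ≈ 0.7631
Solve Spearman-Brown for n: n = 0.898(1 − 0.7631) / [0.7631(1 − 0.898)] = 2.7331
Items = 2.7331 × 8 ≈ 21.86 → 22

22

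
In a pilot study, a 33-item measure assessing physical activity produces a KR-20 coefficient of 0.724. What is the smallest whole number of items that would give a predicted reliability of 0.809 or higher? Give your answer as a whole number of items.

54

Rearranging the Spearman-Brown formula for n,
n = r*(1 − r) / [ r (1 − r*) ]
n = 0.809 × (1 − 0.724) / [ 0.724 × (1 − 0.809) ]
n = 0.223284 / 0.138284 ≈ 1.6147
1.6147 × 33 = 53.29 → 54 items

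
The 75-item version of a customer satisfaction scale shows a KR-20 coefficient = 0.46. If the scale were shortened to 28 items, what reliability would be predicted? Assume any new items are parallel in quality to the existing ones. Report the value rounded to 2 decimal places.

n = 28/75 = 0.3733
Apply the Spearman-Brown prophecy formula, r' = nr / [1 + (n − 1)r]:
r_new = 0.3733·0.46 / [1 + (0.3733 − 1)·0.46]
     = 0.1717 / 0.7117 = 0.2413

0.24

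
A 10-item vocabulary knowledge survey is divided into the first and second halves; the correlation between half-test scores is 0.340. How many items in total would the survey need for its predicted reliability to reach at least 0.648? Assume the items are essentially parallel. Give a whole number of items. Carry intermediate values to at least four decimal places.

Corrected full-test reliability: r_full = 2 × 0.340 / (1 + 0.340) ≈ 0.5075
n = r_tgt(1 − r_full) / [r_full(1 − r_tgt)] = 0.648 × 0.4925 / (0.5075 × 0.352) ≈ 1.7865
Required items = 1.7865 × 10 = 17.86, so 18 items.

18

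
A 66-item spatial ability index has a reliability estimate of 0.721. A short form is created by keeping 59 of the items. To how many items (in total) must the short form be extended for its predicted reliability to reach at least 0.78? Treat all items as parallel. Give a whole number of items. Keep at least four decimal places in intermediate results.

First, r for the 59-item form: n = 59/66 = 0.8939, so r_59 = 0.8939·0.721/(1 + (0.8939 − 1)·0.721) = 0.6979
Length factor from the short form to reach 0.78: n' = 0.78(1 − 0.6979) / [0.6979(1 − 0.78)] ≈ 1.5347
Items = 1.5347 × 59 ≈ 90.55 → 91

91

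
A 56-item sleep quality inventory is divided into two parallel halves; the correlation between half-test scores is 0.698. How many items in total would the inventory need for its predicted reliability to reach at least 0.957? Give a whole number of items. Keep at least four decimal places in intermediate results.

270

Corrected full-test reliability: r_full = 2 × 0.698 / (1 + 0.698) ≈ 0.8221
n = r_tgt(1 − r_full) / [r_full(1 − r_tgt)] = 0.957 × 0.1779 / (0.8221 × 0.043) ≈ 4.8161
Items = 4.8161 × 56 ≈ 269.70 → 270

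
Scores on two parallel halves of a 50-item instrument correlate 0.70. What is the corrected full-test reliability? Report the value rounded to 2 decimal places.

r_full = 2r_hh / (1 + r_hh) = 2 × 0.70 / (1 + 0.70)
       = 1.4000 / 1.7000 = 0.8235

0.82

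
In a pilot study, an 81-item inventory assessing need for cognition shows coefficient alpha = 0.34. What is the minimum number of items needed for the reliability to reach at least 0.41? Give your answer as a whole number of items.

110

n = 0.41(1 − 0.34) / [0.34(1 − 0.41)]
n = 0.2706 / 0.2006 ≈ 1.3490
1.3490 × 81 = 109.27 → 110 items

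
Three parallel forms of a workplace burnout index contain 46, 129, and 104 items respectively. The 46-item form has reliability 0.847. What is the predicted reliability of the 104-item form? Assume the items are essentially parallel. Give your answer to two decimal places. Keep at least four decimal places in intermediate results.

The 129-item form is not needed; work directly from the 46-item form with n = 104/46 = 2.2609.
r_{104} = n·r / (1 + (n − 1)·r) = 1.9150 / 2.0680 ≈ 0.9260

0.93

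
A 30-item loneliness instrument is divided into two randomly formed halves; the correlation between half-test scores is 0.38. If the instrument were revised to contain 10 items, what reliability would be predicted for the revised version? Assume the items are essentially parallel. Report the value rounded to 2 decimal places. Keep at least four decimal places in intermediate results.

0.29

Spearman-Brown correction (n = 2): r_full = 2·0.38/(1 + 0.38) = 0.5507
Length factor from 30 to 10 items: n = 10/30 = 0.3333
r_new = n·r_full / (1 + (n − 1)·r_full) = 0.1835 / 0.6328 ≈ 0.2900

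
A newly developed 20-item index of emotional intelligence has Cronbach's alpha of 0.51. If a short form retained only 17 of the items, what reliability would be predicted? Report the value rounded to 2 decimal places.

0.47

Length ratio n = 17/20 = 0.85
r_new = (0.85 × 0.51) / (1 + (0.85 − 1) × 0.51)
r_new = 0.4335 / 0.9235 ≈ 0.4694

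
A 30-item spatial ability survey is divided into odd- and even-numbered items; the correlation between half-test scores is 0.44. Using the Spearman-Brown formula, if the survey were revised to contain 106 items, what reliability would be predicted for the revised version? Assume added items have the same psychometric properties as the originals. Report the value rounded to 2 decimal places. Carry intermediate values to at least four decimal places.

Spearman-Brown correction (n = 2): r_full = 2·0.44/(1 + 0.44) = 0.6111
Then adjust to 106 items: n = 106/30 = 3.5333
r_new = n·r_full / (1 + (n − 1)·r_full) = 2.1592 / 2.5481 ≈ 0.8474

0.85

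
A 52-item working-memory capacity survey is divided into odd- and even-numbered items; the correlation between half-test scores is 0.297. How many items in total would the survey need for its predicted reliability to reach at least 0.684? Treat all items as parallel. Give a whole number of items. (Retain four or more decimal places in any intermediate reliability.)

r_full = 2(0.297)/(1 + 0.297) = 0.4580
n = r_tgt(1 − r_full) / [r_full(1 − r_tgt)] = 0.684 × 0.5420 / (0.4580 × 0.316) ≈ 2.5615
Items = 2.5615 × 52 ≈ 133.20 → 134

134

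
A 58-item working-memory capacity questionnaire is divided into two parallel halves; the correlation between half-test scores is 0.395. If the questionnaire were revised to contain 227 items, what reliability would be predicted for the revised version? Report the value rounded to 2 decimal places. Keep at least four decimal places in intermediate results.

First correct the split-half correlation to full-test reliability: r_full = 2 × 0.395 / (1 + 0.395) ≈ 0.5663
Length factor from 58 to 227 items: n = 227/58 = 3.9138
r_new = n·r_full / (1 + (n − 1)·r_full) = 2.2164 / 2.6501 ≈ 0.8363

0.84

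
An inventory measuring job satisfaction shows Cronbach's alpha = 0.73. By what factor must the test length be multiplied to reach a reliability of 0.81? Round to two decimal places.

Rearranging the Spearman-Brown formula for n,
n = r_target (1 − r_old) / [ r_old (1 − r_target) ]
n = 0.81 × (1 − 0.73) / [ 0.73 × (1 − 0.81) ]
  = 0.2187 / 0.1387 = 1.5768

1.58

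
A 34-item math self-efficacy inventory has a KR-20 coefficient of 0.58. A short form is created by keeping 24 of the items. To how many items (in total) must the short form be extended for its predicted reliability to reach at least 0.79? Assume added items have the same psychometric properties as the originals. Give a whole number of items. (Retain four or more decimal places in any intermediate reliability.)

93

First, r for the 24-item form: n = 24/34 = 0.7059, so r_24 = 0.7059·0.58/(1 + (0.7059 − 1)·0.58) = 0.4936
Then solve for n' with r_old = 0.4936, r_target = 0.79: n' = 0.79(1 − 0.4936)/[0.4936(1 − 0.79)] = 3.8595
Total items = 3.8595 × 24 = 92.63, rounded up to 93.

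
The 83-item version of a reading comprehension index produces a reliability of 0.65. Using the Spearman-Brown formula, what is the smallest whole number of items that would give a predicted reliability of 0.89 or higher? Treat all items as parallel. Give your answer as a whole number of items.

362

n = 0.89(1 − 0.65) / [0.65(1 − 0.89)]
  = 0.3115 / 0.0715 = 4.3566
Items needed = n × 83 = 4.3566 × 83 ≈ 361.60 → round up to 362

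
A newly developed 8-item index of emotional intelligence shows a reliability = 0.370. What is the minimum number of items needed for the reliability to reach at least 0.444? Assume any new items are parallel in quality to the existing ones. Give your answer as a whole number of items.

11

n = 0.444 × (1 − 0.370) / [ 0.370 × (1 − 0.444) ]
n = 0.279720 / 0.205720 ≈ 1.3597
Items needed = n × 8 = 1.3597 × 8 ≈ 10.88 → round up to 11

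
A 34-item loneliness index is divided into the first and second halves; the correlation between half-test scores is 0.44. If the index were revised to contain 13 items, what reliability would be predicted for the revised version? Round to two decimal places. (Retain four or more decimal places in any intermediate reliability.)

0.38

Spearman-Brown correction (n = 2): r_full = 2·0.44/(1 + 0.44) = 0.6111
Length factor from 34 to 13 items: n = 13/34 = 0.3824
r_new = n·r_full / (1 + (n − 1)·r_full) = 0.2337 / 0.6226 ≈ 0.3754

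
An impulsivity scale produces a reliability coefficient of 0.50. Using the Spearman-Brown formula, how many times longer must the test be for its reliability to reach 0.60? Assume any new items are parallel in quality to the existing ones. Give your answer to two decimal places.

1.50

n = 0.60 × (1 − 0.50) / [ 0.50 × (1 − 0.60) ]
  = 0.3000 / 0.2000 = 1.5000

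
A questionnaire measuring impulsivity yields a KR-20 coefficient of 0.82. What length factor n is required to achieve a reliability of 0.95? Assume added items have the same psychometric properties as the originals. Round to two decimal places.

4.17

Spearman-Brown solved for the length factor n:
n = r*(1 − r) / [ r (1 − r*) ]
n = [0.95 × 0.18] / [0.82 × 0.05]
  = 0.1710 / 0.0410 = 4.1707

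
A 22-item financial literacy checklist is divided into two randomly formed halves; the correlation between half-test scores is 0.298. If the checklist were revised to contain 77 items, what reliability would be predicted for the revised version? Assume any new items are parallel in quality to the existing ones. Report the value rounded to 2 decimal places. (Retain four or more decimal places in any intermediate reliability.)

0.75

Full-test reliability from the split-half r: r_full = 2(0.298)/(1 + 0.298) = 0.4592
Length factor from 22 to 77 items: n = 77/22 = 3.5000
r_new = n·r_full / (1 + (n − 1)·r_full) = 1.6072 / 2.1480 ≈ 0.7482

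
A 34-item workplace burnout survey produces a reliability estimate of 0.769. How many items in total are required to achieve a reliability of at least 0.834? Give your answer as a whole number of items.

52

n = 0.834 × (1 − 0.769) / [ 0.769 × (1 − 0.834) ]
  = 0.192654 / 0.127654 = 1.5092
1.5092 × 34 = 51.31 → 52 items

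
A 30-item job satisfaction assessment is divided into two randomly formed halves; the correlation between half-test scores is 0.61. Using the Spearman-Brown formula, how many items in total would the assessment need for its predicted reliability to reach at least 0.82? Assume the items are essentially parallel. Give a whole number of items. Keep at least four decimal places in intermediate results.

r_full = 2(0.61)/(1 + 0.61) = 0.7578
Solve Spearman-Brown for n: n = 0.82(1 − 0.7578) / [0.7578(1 − 0.82)] = 1.4560
Items = 1.4560 × 30 ≈ 43.68 → 44

44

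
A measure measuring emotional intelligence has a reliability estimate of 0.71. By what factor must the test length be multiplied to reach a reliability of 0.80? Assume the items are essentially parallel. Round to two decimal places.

n = 0.80 × (1 − 0.71) / [ 0.71 × (1 − 0.80) ]
n = 0.2320 / 0.1420 ≈ 1.6338

1.63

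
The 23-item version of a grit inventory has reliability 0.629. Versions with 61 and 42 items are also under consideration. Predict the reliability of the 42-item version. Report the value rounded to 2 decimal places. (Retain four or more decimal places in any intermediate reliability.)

The 61-item form is not needed; work directly from the 23-item form with n = 42/23 = 1.8261.
r_{42} = n·r / (1 + (n − 1)·r) = 1.1486 / 1.5196 ≈ 0.7559

0.76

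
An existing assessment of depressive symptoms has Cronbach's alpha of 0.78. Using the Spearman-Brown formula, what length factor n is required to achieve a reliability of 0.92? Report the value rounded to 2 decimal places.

Rearranging the Spearman-Brown formula for n,
n = r*(1 − r) / [ r (1 − r*) ]
n = [0.92 × 0.22] / [0.78 × 0.08]
  = 0.2024 / 0.0624 = 3.2436

3.24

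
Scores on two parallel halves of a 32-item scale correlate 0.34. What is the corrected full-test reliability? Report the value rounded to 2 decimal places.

r_full = 2(0.34) / (1 + 0.34)
r_full = 0.6800 / 1.3400 ≈ 0.5075

0.51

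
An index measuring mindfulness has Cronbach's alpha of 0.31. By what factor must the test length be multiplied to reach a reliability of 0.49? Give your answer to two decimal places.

Spearman-Brown solved for the length factor n:
n = r_target (1 − r_old) / [ r_old (1 − r_target) ]
n = 0.49 × (1 − 0.31) / [ 0.31 × (1 − 0.49) ]
  = 0.3381 / 0.1581 = 2.1385

2.14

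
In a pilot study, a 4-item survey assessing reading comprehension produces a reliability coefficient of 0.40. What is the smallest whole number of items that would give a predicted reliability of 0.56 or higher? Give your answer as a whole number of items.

Invert Spearman-Brown to solve for n:
n = r*(1 − r) / [ r (1 − r*) ]
n = 0.56 × (1 − 0.40) / [ 0.40 × (1 − 0.56) ]
n = 0.3360 / 0.1760 ≈ 1.9091
1.9091 × 4 = 7.64 → 8 items

8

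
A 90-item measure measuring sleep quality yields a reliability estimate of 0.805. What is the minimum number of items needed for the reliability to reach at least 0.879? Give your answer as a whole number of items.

Invert Spearman-Brown to solve for n:
n = r*(1 − r) / [ r (1 − r*) ]
n = 0.879(1 − 0.805) / [0.805(1 − 0.879)]
n = 0.171405 / 0.097405 ≈ 1.7597
Items needed = n × 90 = 1.7597 × 90 ≈ 158.37 → round up to 159

159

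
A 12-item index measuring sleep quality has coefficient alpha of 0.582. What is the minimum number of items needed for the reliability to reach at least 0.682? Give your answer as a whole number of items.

19

n = 0.682(1 − 0.582) / [0.582(1 − 0.682)]
n = 0.285076 / 0.185076 ≈ 1.5403
So the test needs 1.5403 × 12 ≈ 18.48 items; rounding up, 19.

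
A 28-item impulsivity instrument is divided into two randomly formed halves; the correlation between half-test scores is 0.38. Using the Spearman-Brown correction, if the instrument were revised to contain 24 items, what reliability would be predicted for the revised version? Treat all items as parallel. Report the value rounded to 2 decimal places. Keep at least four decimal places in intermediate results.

0.51

First correct the split-half correlation to full-test reliability: r_full = 2 × 0.38 / (1 + 0.38) ≈ 0.5507
Length factor from 28 to 24 items: n = 24/28 = 0.8571
r_new = n·r_full / (1 + (n − 1)·r_full) = 0.4720 / 0.9213 ≈ 0.5123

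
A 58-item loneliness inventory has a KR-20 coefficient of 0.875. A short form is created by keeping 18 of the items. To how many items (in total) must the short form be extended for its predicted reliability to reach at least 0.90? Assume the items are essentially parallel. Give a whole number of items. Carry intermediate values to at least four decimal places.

Short-form reliability: n = 18/58 = 0.3103; r_18 = n·r/(1+(n−1)r) ≈ 0.6848
Then solve for n' with r_old = 0.6848, r_target = 0.90: n' = 0.90(1 − 0.6848)/[0.6848(1 − 0.90)] = 4.1425
Items = 4.1425 × 18 ≈ 74.56 → 75

75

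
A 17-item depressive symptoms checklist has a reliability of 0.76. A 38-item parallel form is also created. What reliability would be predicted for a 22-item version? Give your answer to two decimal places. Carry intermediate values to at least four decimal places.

Only the ratio of lengths matters: n = 22/17 = 1.2941
r_{22} = n·r / (1 + (n − 1)·r) = 0.9835 / 1.2235 ≈ 0.8038

0.80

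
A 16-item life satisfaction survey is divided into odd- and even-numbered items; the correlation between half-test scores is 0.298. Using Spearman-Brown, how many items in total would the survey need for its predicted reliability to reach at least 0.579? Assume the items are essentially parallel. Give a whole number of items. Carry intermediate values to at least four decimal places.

Corrected full-test reliability: r_full = 2 × 0.298 / (1 + 0.298) ≈ 0.4592
n = r_tgt(1 − r_full) / [r_full(1 − r_tgt)] = 0.579 × 0.5408 / (0.4592 × 0.421) ≈ 1.6197
Items = 1.6197 × 16 ≈ 25.92 → 26

26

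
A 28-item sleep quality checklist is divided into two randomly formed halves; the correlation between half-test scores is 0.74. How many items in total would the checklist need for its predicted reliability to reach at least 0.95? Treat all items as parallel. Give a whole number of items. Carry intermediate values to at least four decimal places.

94

Corrected full-test reliability: r_full = 2 × 0.74 / (1 + 0.74) ≈ 0.8506
n = r_tgt(1 − r_full) / [r_full(1 − r_tgt)] = 0.95 × 0.1494 / (0.8506 × 0.05) ≈ 3.3372
Items = 3.3372 × 28 ≈ 93.44 → 94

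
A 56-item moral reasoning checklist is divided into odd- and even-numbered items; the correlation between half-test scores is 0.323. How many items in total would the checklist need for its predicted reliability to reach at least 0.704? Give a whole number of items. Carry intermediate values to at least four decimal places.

140

Corrected full-test reliability: r_full = 2 × 0.323 / (1 + 0.323) ≈ 0.4883
n = r_tgt(1 − r_full) / [r_full(1 − r_tgt)] = 0.704 × 0.5117 / (0.4883 × 0.296) ≈ 2.4924
Required items = 2.4924 × 56 = 139.57, so 140 items.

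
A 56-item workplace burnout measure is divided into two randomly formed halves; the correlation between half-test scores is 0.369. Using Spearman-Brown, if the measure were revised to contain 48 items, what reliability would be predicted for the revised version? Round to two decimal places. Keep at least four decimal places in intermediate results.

0.50

Spearman-Brown correction (n = 2): r_full = 2·0.369/(1 + 0.369) = 0.5391
Length factor from 56 to 48 items: n = 48/56 = 0.8571
r_new = n·r_full / (1 + (n − 1)·r_full) = 0.4621 / 0.9230 ≈ 0.5007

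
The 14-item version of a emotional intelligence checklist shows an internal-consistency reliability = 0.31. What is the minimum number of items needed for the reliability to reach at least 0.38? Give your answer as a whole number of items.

Rearranging the Spearman-Brown formula for n,
n = r_target (1 − r_old) / [ r_old (1 − r_target) ]
n = 0.38 × (1 − 0.31) / [ 0.31 × (1 − 0.38) ]
  = 0.2622 / 0.1922 = 1.3642
Items needed = n × 14 = 1.3642 × 14 ≈ 19.10 → round up to 20

20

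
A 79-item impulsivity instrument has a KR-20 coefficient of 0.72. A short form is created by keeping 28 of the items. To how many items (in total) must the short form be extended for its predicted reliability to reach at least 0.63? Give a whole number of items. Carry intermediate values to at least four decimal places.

53

Short-form reliability: n = 28/79 = 0.3544; r_28 = n·r/(1+(n−1)r) ≈ 0.4768
Length factor from the short form to reach 0.63: n' = 0.63(1 − 0.4768) / [0.4768(1 − 0.63)] ≈ 1.8684
Total items = 1.8684 × 28 = 52.32, rounded up to 53.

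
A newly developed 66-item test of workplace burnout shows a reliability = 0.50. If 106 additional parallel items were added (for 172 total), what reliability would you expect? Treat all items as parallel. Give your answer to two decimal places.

0.72

n = 172/66 = 2.6061
r_new = (2.6061 × 0.50) / (1 + (2.6061 − 1) × 0.50)
     = 1.3031 / 1.8031 = 0.7227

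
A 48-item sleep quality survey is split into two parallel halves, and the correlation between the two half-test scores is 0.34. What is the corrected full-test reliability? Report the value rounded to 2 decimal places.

0.51

r_full = 2(0.34) / (1 + 0.34)
r_full = 0.6800 / 1.3400 ≈ 0.5075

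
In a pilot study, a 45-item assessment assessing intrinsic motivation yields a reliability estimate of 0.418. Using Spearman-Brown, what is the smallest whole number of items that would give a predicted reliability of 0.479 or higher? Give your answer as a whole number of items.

n = [0.479 × 0.582] / [0.418 × 0.521]
n = 0.278778 / 0.217778 ≈ 1.2801
Items needed = n × 45 = 1.2801 × 45 ≈ 57.60 → round up to 58

58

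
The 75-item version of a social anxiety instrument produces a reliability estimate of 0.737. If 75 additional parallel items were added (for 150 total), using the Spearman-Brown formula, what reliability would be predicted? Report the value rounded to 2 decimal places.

0.85

n = 150/75 = 2
r_new = 2·0.737 / [1 + (2 − 1)·0.737]
r_new = 1.4740 / 1.7370 ≈ 0.8486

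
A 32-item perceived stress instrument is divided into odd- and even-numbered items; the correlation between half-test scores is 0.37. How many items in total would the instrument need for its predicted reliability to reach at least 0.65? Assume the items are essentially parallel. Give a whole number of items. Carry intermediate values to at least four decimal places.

r_full = 2(0.37)/(1 + 0.37) = 0.5401
n = r_tgt(1 − r_full) / [r_full(1 − r_tgt)] = 0.65 × 0.4599 / (0.5401 × 0.35) ≈ 1.5814
Items = 1.5814 × 32 ≈ 50.60 → 51

51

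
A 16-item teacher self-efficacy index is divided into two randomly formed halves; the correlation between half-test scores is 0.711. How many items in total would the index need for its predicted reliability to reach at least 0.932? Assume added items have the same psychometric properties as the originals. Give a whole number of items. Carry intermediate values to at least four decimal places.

45

Corrected full-test reliability: r_full = 2 × 0.711 / (1 + 0.711) ≈ 0.8311
Solve Spearman-Brown for n: n = 0.932(1 − 0.8311) / [0.8311(1 − 0.932)] = 2.7854
Items = 2.7854 × 16 ≈ 44.57 → 45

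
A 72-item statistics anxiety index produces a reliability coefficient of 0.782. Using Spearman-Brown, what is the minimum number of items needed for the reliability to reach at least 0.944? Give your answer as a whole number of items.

n = 0.944 × (1 − 0.782) / [ 0.782 × (1 − 0.944) ]
n = 0.205792 / 0.043792 ≈ 4.6993
So the test needs 4.6993 × 72 ≈ 338.35 items; rounding up, 339.

339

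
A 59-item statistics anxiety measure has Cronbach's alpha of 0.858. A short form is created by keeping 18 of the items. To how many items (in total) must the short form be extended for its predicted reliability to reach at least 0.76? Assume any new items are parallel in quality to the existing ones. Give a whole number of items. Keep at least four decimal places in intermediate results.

First, r for the 18-item form: n = 18/59 = 0.3051, so r_18 = 0.3051·0.858/(1 + (0.3051 − 1)·0.858) = 0.6483
Then solve for n' with r_old = 0.6483, r_target = 0.76: n' = 0.76(1 − 0.6483)/[0.6483(1 − 0.76)] = 1.7179
Total items = 1.7179 × 18 = 30.92, rounded up to 31.

31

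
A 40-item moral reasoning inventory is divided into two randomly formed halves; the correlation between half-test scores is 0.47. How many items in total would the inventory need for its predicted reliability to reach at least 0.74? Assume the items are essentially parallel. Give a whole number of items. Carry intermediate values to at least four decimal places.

Corrected full-test reliability: r_full = 2 × 0.47 / (1 + 0.47) ≈ 0.6395
Solve Spearman-Brown for n: n = 0.74(1 − 0.6395) / [0.6395(1 − 0.74)] = 1.6044
Items = 1.6044 × 40 ≈ 64.18 → 65

65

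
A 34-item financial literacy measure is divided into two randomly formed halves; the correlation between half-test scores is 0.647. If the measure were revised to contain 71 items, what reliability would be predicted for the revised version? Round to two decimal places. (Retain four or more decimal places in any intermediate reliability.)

Full-test reliability from the split-half r: r_full = 2(0.647)/(1 + 0.647) = 0.7857
Length factor from 34 to 71 items: n = 71/34 = 2.0882
r_new = n·r_full / (1 + (n − 1)·r_full) = 1.6407 / 1.8550 ≈ 0.8845

0.88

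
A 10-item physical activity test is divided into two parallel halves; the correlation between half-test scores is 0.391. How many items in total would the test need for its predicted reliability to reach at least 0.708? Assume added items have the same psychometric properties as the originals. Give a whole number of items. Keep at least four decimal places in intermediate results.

19

Corrected full-test reliability: r_full = 2 × 0.391 / (1 + 0.391) ≈ 0.5622
Solve Spearman-Brown for n: n = 0.708(1 − 0.5622) / [0.5622(1 − 0.708)] = 1.8881
Required items = 1.8881 × 10 = 18.88, so 19 items.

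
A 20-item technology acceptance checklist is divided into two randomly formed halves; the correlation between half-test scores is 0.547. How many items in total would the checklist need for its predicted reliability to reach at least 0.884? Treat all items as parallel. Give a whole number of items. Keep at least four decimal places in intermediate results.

Corrected full-test reliability: r_full = 2 × 0.547 / (1 + 0.547) ≈ 0.7072
Solve Spearman-Brown for n: n = 0.884(1 − 0.7072) / [0.7072(1 − 0.884)] = 3.1552
Items = 3.1552 × 20 ≈ 63.10 → 64

64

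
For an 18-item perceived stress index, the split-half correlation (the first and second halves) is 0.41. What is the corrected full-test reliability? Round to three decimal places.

Apply the Spearman-Brown correction with n = 2:
r_full = 2r_hh / (1 + r_hh) = 2 × 0.41 / (1 + 0.41)
r_full = 0.8200 / 1.4100 ≈ 0.5816

0.582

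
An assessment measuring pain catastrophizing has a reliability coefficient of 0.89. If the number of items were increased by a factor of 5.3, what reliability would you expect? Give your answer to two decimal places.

0.98

r_new = 5.3·0.89 / [1 + (5.3 − 1)·0.89]
r_new = 4.7170 / 4.8270 ≈ 0.9772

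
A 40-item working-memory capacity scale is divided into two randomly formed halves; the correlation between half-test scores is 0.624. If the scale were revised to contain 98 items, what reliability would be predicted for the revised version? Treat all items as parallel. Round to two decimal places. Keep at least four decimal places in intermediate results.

First correct the split-half correlation to full-test reliability: r_full = 2 × 0.624 / (1 + 0.624) ≈ 0.7685
Length factor from 40 to 98 items: n = 98/40 = 2.4500
r_new = n·r_full / (1 + (n − 1)·r_full) = 1.8828 / 2.1143 ≈ 0.8905

0.89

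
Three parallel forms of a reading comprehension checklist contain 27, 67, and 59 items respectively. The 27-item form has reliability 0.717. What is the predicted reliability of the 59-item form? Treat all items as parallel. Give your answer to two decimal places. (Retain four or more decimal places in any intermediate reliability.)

Only the ratio of lengths matters: n = 59/27 = 2.1852
r_{59} = n·r / (1 + (n − 1)·r) = 1.5668 / 1.8498 ≈ 0.8470

0.85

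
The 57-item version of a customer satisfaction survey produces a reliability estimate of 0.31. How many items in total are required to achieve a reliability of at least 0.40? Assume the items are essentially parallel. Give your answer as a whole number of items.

85

Spearman-Brown solved for the length factor n:
n = r*(1 − r) / [ r (1 − r*) ]
n = 0.40(1 − 0.31) / [0.31(1 − 0.40)]
  = 0.2760 / 0.1860 = 1.4839
1.4839 × 57 = 84.58 → 85 items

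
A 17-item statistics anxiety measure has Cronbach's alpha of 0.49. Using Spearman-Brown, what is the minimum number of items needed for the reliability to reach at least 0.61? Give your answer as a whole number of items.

28

Invert Spearman-Brown to solve for n:
n = r*(1 − r) / [ r (1 − r*) ]
n = 0.61(1 − 0.49) / [0.49(1 − 0.61)]
  = 0.3111 / 0.1911 = 1.6279
1.6279 × 17 = 27.67 → 28 items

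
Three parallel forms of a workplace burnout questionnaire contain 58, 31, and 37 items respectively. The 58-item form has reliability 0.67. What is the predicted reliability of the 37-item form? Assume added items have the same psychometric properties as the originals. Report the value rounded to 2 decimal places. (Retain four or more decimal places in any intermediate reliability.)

0.56

Only the ratio of lengths matters: n = 37/58 = 0.6379
r_{37} = n·r / (1 + (n − 1)·r) = 0.4274 / 0.7574 ≈ 0.5643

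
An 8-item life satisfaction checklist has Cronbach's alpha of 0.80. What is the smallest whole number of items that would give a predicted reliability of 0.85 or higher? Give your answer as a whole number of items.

n = 0.85 × (1 − 0.80) / [ 0.80 × (1 − 0.85) ]
  = 0.1700 / 0.1200 = 1.4167
Items needed = n × 8 = 1.4167 × 8 ≈ 11.33 → round up to 12

12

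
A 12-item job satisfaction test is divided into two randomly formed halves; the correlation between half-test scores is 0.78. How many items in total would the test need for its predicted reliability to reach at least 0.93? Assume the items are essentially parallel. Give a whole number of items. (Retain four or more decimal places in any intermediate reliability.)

Corrected full-test reliability: r_full = 2 × 0.78 / (1 + 0.78) ≈ 0.8764
Solve Spearman-Brown for n: n = 0.93(1 − 0.8764) / [0.8764(1 − 0.93)] = 1.8737
Items = 1.8737 × 12 ≈ 22.48 → 23

23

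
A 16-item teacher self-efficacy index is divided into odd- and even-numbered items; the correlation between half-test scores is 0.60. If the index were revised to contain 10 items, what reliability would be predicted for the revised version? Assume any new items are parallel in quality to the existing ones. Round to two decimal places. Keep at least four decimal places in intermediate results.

Spearman-Brown correction (n = 2): r_full = 2·0.60/(1 + 0.60) = 0.7500
Then adjust to 10 items: n = 10/16 = 0.6250
r_new = n·r_full / (1 + (n − 1)·r_full) = 0.4688 / 0.7188 ≈ 0.6522

0.65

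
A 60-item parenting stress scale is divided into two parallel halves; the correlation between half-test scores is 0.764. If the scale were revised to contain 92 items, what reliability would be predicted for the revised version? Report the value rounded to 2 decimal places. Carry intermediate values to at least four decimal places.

Full-test reliability from the split-half r: r_full = 2(0.764)/(1 + 0.764) = 0.8662
Length factor from 60 to 92 items: n = 92/60 = 1.5333
r_new = n·r_full / (1 + (n − 1)·r_full) = 1.3281 / 1.4619 ≈ 0.9085

0.91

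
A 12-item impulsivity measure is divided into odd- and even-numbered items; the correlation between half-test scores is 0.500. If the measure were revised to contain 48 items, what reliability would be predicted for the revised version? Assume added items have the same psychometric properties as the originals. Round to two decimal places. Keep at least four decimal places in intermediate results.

Spearman-Brown correction (n = 2): r_full = 2·0.500/(1 + 0.500) = 0.6667
Then adjust to 48 items: n = 48/12 = 4.0000
r_new = n·r_full / (1 + (n − 1)·r_full) = 2.6668 / 3.0001 ≈ 0.8889

0.89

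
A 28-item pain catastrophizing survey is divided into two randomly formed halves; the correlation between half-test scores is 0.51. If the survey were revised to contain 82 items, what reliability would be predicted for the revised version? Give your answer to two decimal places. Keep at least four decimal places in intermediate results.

0.86

First correct the split-half correlation to full-test reliability: r_full = 2 × 0.51 / (1 + 0.51) ≈ 0.6755
Then adjust to 82 items: n = 82/28 = 2.9286
r_new = n·r_full / (1 + (n − 1)·r_full) = 1.9783 / 2.3028 ≈ 0.8591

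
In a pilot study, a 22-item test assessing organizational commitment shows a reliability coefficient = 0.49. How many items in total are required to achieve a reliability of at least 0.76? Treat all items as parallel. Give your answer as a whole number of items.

73

n = 0.76(1 − 0.49) / [0.49(1 − 0.76)]
  = 0.3876 / 0.1176 = 3.2959
3.2959 × 22 = 72.51 → 73 items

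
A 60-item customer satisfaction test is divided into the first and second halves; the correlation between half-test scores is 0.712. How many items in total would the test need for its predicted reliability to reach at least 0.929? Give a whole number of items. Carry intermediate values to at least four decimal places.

Corrected full-test reliability: r_full = 2 × 0.712 / (1 + 0.712) ≈ 0.8318
n = r_tgt(1 − r_full) / [r_full(1 − r_tgt)] = 0.929 × 0.1682 / (0.8318 × 0.071) ≈ 2.6458
Items = 2.6458 × 60 ≈ 158.75 → 159

159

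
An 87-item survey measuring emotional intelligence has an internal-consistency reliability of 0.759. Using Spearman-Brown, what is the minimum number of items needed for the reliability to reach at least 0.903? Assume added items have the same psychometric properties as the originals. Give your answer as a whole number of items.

n = 0.903(1 − 0.759) / [0.759(1 − 0.903)]
  = 0.217623 / 0.073623 = 2.9559
So the test needs 2.9559 × 87 ≈ 257.16 items; rounding up, 258.

258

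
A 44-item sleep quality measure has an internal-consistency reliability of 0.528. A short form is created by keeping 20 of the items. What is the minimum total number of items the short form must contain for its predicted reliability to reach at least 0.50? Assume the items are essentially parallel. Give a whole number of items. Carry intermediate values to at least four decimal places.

40

Short-form reliability: n = 20/44 = 0.4545; r_20 = n·r/(1+(n−1)r) ≈ 0.3371
Length factor from the short form to reach 0.50: n' = 0.50(1 − 0.3371) / [0.3371(1 − 0.50)] ≈ 1.9665
Total items = 1.9665 × 20 = 39.33, rounded up to 40.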